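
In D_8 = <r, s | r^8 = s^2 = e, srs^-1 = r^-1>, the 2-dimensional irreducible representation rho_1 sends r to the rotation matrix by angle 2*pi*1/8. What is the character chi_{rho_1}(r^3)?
chi_{rho_1}(r^3) = 2*cos(2*pi*1*3/8) = -sqrt(2)

Derivation: rho_1(r^3) is rotation by angle 2*pi*1*3/8, whose trace is 2*cos(2*pi*1*3/8) = -sqrt(2).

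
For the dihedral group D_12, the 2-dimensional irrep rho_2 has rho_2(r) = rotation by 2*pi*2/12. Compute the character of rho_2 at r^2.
chi_{rho_2}(r^2) = 2*cos(2*pi*2*2/12) = -1

rho_2(r^2) is rotation by angle 2*pi*2*2/12, whose trace is 2*cos(2*pi*2*2/12) = -1.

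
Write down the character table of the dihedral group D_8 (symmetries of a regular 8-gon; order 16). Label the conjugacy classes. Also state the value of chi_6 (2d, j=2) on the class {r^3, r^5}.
Conjugacy classes: {e} of size 1, {r^4} of size 1, {r^1, r^7} of size 2, {r^2, r^6} of size 2, {r^3, r^5} of size 2, {s, sr^2, ...} of size 4, {sr, sr^3, ...} of size 4.
Character table:
  irrep \ class              {e} (size 1)  {r^4} (size 1)  {r^1, r^7} (size 2)  {r^2, r^6} (size 2)  {r^3, r^5} (size 2)  {s, sr^2, ...} (size 4)  {sr, sr^3, ...} (size 4)
  chi_1 (triv)               1             1               1                    1                    1                    1                        1                       
  chi_2 (sign: r->1, s->-1)  1             1               1                    1                    1                    -1                       -1                      
  chi_3 (r->-1, s->1)        1             1               -1                   1                    -1                   1                        -1                      
  chi_4 (r->-1, s->-1)       1             1               -1                   1                    -1                   -1                       1                       
  chi_5 (2d, j=1)            2             -2              sqrt(2)              0                    -sqrt(2)             0                        0                       
  chi_6 (2d, j=2)            2             2               0                    -2                   0                    0                        0                       
  chi_7 (2d, j=3)            2             -2              -sqrt(2)             0                    sqrt(2)              0                        0                       

Spot check: chi_6 (2d, j=2) on {r^3, r^5} = 0.

Argument: D_8 has order 2*8 = 16 with 7 conjugacy classes, hence 7 irreducibles. Sum of squared dims 1 + 1 + 1 + 1 + 4 + 4 + 4 = 16 = |G|. Linear characters come from the abelianisation; the 2-dimensional irreps have character r^k -> 2*cos(2*pi*j*k/8), reflections -> 0.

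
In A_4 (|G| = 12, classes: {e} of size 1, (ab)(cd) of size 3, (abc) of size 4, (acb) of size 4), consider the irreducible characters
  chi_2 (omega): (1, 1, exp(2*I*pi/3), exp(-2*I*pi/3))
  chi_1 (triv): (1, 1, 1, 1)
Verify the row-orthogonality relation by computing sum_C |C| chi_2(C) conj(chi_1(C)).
Sum = 0; so <chi_2, chi_1> = 0 (distinct irreducibles are orthogonal).

Compute term by term over conjugacy classes (|C| * chi_2(C) * conj(chi_1(C))):
  1*(1)*conj(1) + 3*(1)*conj(1) + 4*(exp(2*I*pi/3))*conj(1) + 4*(exp(-2*I*pi/3))*conj(1)
  = (1) + (3) + (4*exp(2*I*pi/3)) + (4*exp(-2*I*pi/3))
  = 0.
(Exp terms are combined using exp(i*s)*conj(exp(i*t)) = exp(i*(s-t)), and sums of them are collapsed using the identity that for every m > 1 the m distinct m-th roots of unity sum to 0, e.g. 1 + exp(2*I*pi/3) + exp(-2*I*pi/3) = 0.)
Dividing by |G| = 12 gives 0/12 = 0, matching the row-orthogonality relation <chi_2, chi_1> = [chi_2 = chi_1].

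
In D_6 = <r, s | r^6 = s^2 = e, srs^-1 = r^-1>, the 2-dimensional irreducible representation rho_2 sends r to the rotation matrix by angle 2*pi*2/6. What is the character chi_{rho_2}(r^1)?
chi_{rho_2}(r^1) = 2*cos(2*pi*2*1/6) = -1

Proof sketch: rho_2(r^1) is rotation by angle 2*pi*2*1/6, whose trace is 2*cos(2*pi*2*1/6) = -1.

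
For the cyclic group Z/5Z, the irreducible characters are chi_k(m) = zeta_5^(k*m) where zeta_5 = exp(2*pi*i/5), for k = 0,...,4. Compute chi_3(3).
chi_3(3) = zeta_5^9 = exp(-2*I*pi/5)

Working: chi_3(3) = zeta_5^(3*3) = zeta_5^9. Since zeta_5^5 = 1, this equals zeta_5^4 = exp(2*pi*i*4/5) = exp(-2*I*pi/5).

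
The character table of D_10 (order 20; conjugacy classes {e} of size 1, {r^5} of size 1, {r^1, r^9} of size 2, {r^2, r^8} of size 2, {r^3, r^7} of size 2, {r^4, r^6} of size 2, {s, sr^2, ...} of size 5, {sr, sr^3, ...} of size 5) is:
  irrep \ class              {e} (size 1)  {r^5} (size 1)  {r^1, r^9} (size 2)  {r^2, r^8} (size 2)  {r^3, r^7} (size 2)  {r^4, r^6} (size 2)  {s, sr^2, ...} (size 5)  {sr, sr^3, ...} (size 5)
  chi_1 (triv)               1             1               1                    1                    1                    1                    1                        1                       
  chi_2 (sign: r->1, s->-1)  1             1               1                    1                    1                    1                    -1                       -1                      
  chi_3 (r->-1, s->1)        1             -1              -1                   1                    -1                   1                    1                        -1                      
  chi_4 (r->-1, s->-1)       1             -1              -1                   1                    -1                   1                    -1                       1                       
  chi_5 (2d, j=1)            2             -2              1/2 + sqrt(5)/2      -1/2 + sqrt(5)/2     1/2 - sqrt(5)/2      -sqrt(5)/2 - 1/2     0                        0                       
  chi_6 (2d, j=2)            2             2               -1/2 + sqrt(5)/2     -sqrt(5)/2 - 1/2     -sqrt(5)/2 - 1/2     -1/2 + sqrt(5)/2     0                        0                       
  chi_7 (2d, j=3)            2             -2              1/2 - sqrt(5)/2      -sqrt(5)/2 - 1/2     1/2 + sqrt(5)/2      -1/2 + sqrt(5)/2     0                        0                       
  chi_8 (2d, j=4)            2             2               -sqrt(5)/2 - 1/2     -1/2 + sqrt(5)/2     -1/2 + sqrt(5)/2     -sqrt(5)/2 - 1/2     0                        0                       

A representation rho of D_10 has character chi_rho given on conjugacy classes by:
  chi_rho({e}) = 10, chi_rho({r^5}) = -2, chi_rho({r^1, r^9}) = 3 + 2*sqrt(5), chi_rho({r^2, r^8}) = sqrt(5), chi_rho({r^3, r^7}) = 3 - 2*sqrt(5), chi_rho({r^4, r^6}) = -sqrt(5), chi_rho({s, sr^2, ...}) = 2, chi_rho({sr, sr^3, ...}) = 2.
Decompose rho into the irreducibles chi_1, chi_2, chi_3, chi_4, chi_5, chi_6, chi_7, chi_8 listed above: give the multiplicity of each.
Multiplicities: chi_1: 2, chi_2: 0, chi_3: 0, chi_4: 0, chi_5: 3, chi_6: 1, chi_7: 0, chi_8: 0.

Details: Use <chi_rho, chi> = (1/|G|) sum_C |C| * chi_rho(C) * conj(chi(C)) with |G| = 20 for each irreducible chi in the table:
  <chi_rho, chi_1> = (1/20)[1*(10)*conj(1) + 1*(-2)*conj(1) + 2*(3 + 2*sqrt(5))*conj(1) + 2*(sqrt(5))*conj(1) + 2*(3 - 2*sqrt(5))*conj(1) + 2*(-sqrt(5))*conj(1) + 5*(2)*conj(1) + 5*(2)*conj(1)]
      = (1/20)[(10) + (-2) + (6 + 4*sqrt(5)) + (2*sqrt(5)) + (6 - 4*sqrt(5)) + (-2*sqrt(5)) + (10) + (10)] = 40/20 = 2
  <chi_rho, chi_2> = (1/20)[1*(10)*conj(1) + 1*(-2)*conj(1) + 2*(3 + 2*sqrt(5))*conj(1) + 2*(sqrt(5))*conj(1) + 2*(3 - 2*sqrt(5))*conj(1) + 2*(-sqrt(5))*conj(1) + 5*(2)*conj(-1) + 5*(2)*conj(-1)]
      = (1/20)[(10) + (-2) + (6 + 4*sqrt(5)) + (2*sqrt(5)) + (6 - 4*sqrt(5)) + (-2*sqrt(5)) + (-10) + (-10)] = 0/20 = 0
  <chi_rho, chi_3> = (1/20)[1*(10)*conj(1) + 1*(-2)*conj(-1) + 2*(3 + 2*sqrt(5))*conj(-1) + 2*(sqrt(5))*conj(1) + 2*(3 - 2*sqrt(5))*conj(-1) + 2*(-sqrt(5))*conj(1) + 5*(2)*conj(1) + 5*(2)*conj(-1)]
      = (1/20)[(10) + (2) + (-4*sqrt(5) - 6) + (2*sqrt(5)) + (-6 + 4*sqrt(5)) + (-2*sqrt(5)) + (10) + (-10)] = 0/20 = 0
  <chi_rho, chi_4> = (1/20)[1*(10)*conj(1) + 1*(-2)*conj(-1) + 2*(3 + 2*sqrt(5))*conj(-1) + 2*(sqrt(5))*conj(1) + 2*(3 - 2*sqrt(5))*conj(-1) + 2*(-sqrt(5))*conj(1) + 5*(2)*conj(-1) + 5*(2)*conj(1)]
      = (1/20)[(10) + (2) + (-4*sqrt(5) - 6) + (2*sqrt(5)) + (-6 + 4*sqrt(5)) + (-2*sqrt(5)) + (-10) + (10)] = 0/20 = 0
  <chi_rho, chi_5> = (1/20)[1*(10)*conj(2) + 1*(-2)*conj(-2) + 2*(3 + 2*sqrt(5))*conj(1/2 + sqrt(5)/2) + 2*(sqrt(5))*conj(-1/2 + sqrt(5)/2) + 2*(3 - 2*sqrt(5))*conj(1/2 - sqrt(5)/2) + 2*(-sqrt(5))*conj(-sqrt(5)/2 - 1/2) + 5*(2)*conj(0) + 5*(2)*conj(0)]
      = (1/20)[(20) + (4) + (5*sqrt(5) + 13) + (5 - sqrt(5)) + (13 - 5*sqrt(5)) + (sqrt(5) + 5) + (0) + (0)] = 60/20 = 3
  <chi_rho, chi_6> = (1/20)[1*(10)*conj(2) + 1*(-2)*conj(2) + 2*(3 + 2*sqrt(5))*conj(-1/2 + sqrt(5)/2) + 2*(sqrt(5))*conj(-sqrt(5)/2 - 1/2) + 2*(3 - 2*sqrt(5))*conj(-sqrt(5)/2 - 1/2) + 2*(-sqrt(5))*conj(-1/2 + sqrt(5)/2) + 5*(2)*conj(0) + 5*(2)*conj(0)]
      = (1/20)[(20) + (-4) + (sqrt(5) + 7) + (-5 - sqrt(5)) + (7 - sqrt(5)) + (-5 + sqrt(5)) + (0) + (0)] = 20/20 = 1
  <chi_rho, chi_7> = (1/20)[1*(10)*conj(2) + 1*(-2)*conj(-2) + 2*(3 + 2*sqrt(5))*conj(1/2 - sqrt(5)/2) + 2*(sqrt(5))*conj(-sqrt(5)/2 - 1/2) + 2*(3 - 2*sqrt(5))*conj(1/2 + sqrt(5)/2) + 2*(-sqrt(5))*conj(-1/2 + sqrt(5)/2) + 5*(2)*conj(0) + 5*(2)*conj(0)]
      = (1/20)[(20) + (4) + (-7 - sqrt(5)) + (-5 - sqrt(5)) + (-7 + sqrt(5)) + (-5 + sqrt(5)) + (0) + (0)] = 0/20 = 0
  <chi_rho, chi_8> = (1/20)[1*(10)*conj(2) + 1*(-2)*conj(2) + 2*(3 + 2*sqrt(5))*conj(-sqrt(5)/2 - 1/2) + 2*(sqrt(5))*conj(-1/2 + sqrt(5)/2) + 2*(3 - 2*sqrt(5))*conj(-1/2 + sqrt(5)/2) + 2*(-sqrt(5))*conj(-sqrt(5)/2 - 1/2) + 5*(2)*conj(0) + 5*(2)*conj(0)]
      = (1/20)[(20) + (-4) + (-13 - 5*sqrt(5)) + (5 - sqrt(5)) + (-13 + 5*sqrt(5)) + (sqrt(5) + 5) + (0) + (0)] = 0/20 = 0
Dimension check: dim(rho) = sum (mult * dim) = 2*1 + 0*1 + 0*1 + 0*1 + 3*2 + 1*2 + 0*2 + 0*2 = 10 = chi_rho(e) = 10.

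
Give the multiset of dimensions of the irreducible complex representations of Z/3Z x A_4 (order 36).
Dimensions: 1, 1, 1, 1, 1, 1, 1, 1, 1, 3, 3, 3

Derivation: There are 12 irreducibles (= number of conjugacy classes). Their dimensions d_i satisfy sum d_i^2 = |G| = 36: 1 + 1 + 1 + 1 + 1 + 1 + 1 + 1 + 1 + 9 + 9 + 9 = 36. (For the product with Z/3Z: each of the 3 1-dim characters of Z/3Z tensors with each irrep of A_4, giving 3 copies of each A_4-dimension.)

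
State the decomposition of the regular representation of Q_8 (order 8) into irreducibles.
Each irreducible V_i of dimension d_i appears with multiplicity d_i, i.e. rho_reg = (direct sum over all irreducibles V_i) d_i V_i. The irreducible dimensions for Q_8 are 1, 1, 1, 1, 2: 4 irreducibles of dimension 1, each with multiplicity 1; 1 irreducible of dimension 2, with multiplicity 2. Total dimension 4*1*1 + 1*2*2 = 8 = |G|.

Argument: General theorem: in the regular representation of a finite group G, each irreducible appears with multiplicity equal to its dimension. Check: dim(rho_reg) = sum d_i^2 = 1 + 1 + 1 + 1 + 4 = 8 = |G|.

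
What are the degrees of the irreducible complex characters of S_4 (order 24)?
Dimensions: 1, 1, 2, 3, 3

Solution. There are 5 irreducibles (= number of conjugacy classes). Their dimensions d_i satisfy sum d_i^2 = |G| = 24: 1 + 1 + 4 + 9 + 9 = 24.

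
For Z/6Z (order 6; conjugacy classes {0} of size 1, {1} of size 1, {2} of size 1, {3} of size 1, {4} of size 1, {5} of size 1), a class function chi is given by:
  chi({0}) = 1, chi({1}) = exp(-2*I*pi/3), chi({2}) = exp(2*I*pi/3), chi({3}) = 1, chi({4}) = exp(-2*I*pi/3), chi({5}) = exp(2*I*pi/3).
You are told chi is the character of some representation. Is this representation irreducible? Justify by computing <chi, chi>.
Irreducible: <chi, chi> = 1.

Solution. <chi, chi> = (1/|G|) sum_C |C| * |chi(C)|^2 = (1/6)[1*|1|^2 + 1*|exp(-2*I*pi/3)|^2 + 1*|exp(2*I*pi/3)|^2 + 1*|1|^2 + 1*|exp(-2*I*pi/3)|^2 + 1*|exp(2*I*pi/3)|^2]
  = (1/6)[(1) + (1) + (1) + (1) + (1) + (1)] = 6/6 = 1.
(Exp terms are combined using exp(i*s)*conj(exp(i*t)) = exp(i*(s-t)), and sums of them are collapsed using the identity that for every m > 1 the m distinct m-th roots of unity sum to 0, e.g. 1 + exp(2*I*pi/3) + exp(-2*I*pi/3) = 0.)
A character is irreducible iff <chi, chi> = 1, so this representation is irreducible.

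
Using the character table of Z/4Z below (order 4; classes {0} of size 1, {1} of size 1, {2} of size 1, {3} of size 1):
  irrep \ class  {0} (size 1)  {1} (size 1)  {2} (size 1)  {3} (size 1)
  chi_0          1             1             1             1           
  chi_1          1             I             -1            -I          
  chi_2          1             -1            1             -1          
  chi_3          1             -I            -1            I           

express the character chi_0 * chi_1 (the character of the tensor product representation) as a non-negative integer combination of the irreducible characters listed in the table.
chi_0 tensor chi_1 = chi_1 (all other irreducibles have multiplicity 0).

The character of a tensor product is the pointwise product (chi_0 * chi_1)(C) = chi_0(C) * chi_1(C):
  {0}: (1)*(1), {1}: (1)*(I), {2}: (1)*(-1), {3}: (1)*(-I)
so (chi_0 * chi_1) takes values
  {0} -> 1, {1} -> I, {2} -> -1, {3} -> -I.
Now take the inner product of this character with each irreducible chi from the table, <chi_0*chi_1, chi> = (1/4) sum_C |C| (chi_0*chi_1)(C) conj(chi(C)):
  <chi_0*chi_1, chi_0> = (1/4)[1*(1)*conj(1) + 1*(I)*conj(1) + 1*(-1)*conj(1) + 1*(-I)*conj(1)]
      = (1/4)[(1) + (I) + (-1) + (-I)] = 0/4 = 0
  <chi_0*chi_1, chi_1> = (1/4)[1*(1)*conj(1) + 1*(I)*conj(I) + 1*(-1)*conj(-1) + 1*(-I)*conj(-I)]
      = (1/4)[(1) + (1) + (1) + (1)] = 4/4 = 1
  <chi_0*chi_1, chi_2> = (1/4)[1*(1)*conj(1) + 1*(I)*conj(-1) + 1*(-1)*conj(1) + 1*(-I)*conj(-1)]
      = (1/4)[(1) + (-I) + (-1) + (I)] = 0/4 = 0
  <chi_0*chi_1, chi_3> = (1/4)[1*(1)*conj(1) + 1*(I)*conj(-I) + 1*(-1)*conj(-1) + 1*(-I)*conj(I)]
      = (1/4)[(1) + (-1) + (1) + (-1)] = 0/4 = 0
(Exp terms are combined using exp(i*s)*conj(exp(i*t)) = exp(i*(s-t)), and sums of them are collapsed using the identity that for every m > 1 the m distinct m-th roots of unity sum to 0, e.g. 1 + exp(2*I*pi/3) + exp(-2*I*pi/3) = 0.)
Hence the multiplicities are chi_1: 1. Dimension check: dim(chi_0)*dim(chi_1) = 1*1 = 1 and sum (mult * dim) = 1*1 = 1.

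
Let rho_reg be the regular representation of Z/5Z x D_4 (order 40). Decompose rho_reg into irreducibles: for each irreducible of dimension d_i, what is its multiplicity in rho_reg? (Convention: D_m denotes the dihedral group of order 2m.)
Each irreducible V_i of dimension d_i appears with multiplicity d_i, i.e. rho_reg = (direct sum over all irreducibles V_i) d_i V_i. The irreducible dimensions for Z/5Z x D_4 are 1, 1, 1, 1, 1, 1, 1, 1, 1, 1, 1, 1, 1, 1, 1, 1, 1, 1, 1, 1, 2, 2, 2, 2, 2: 20 irreducibles of dimension 1, each with multiplicity 1; 5 irreducibles of dimension 2, each with multiplicity 2. Total dimension 20*1*1 + 5*2*2 = 40 = |G|.

Explanation: General theorem: in the regular representation of a finite group G, each irreducible appears with multiplicity equal to its dimension. Check: dim(rho_reg) = sum d_i^2 = 1 + 1 + 1 + 1 + 1 + 1 + 1 + 1 + 1 + 1 + 1 + 1 + 1 + 1 + 1 + 1 + 1 + 1 + 1 + 1 + 4 + 4 + 4 + 4 + 4 = 40 = |G|.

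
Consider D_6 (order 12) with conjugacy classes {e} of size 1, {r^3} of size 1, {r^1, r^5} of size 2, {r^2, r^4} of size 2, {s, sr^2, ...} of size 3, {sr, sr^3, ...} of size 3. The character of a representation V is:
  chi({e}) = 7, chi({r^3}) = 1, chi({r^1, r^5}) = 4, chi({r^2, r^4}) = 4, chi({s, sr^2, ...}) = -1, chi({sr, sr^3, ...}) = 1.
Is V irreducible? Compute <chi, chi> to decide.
Not irreducible (reducible): <chi, chi> = 10 > 1.

Justification: <chi, chi> = (1/|G|) sum_C |C| * |chi(C)|^2 = (1/12)[1*|7|^2 + 1*|1|^2 + 2*|4|^2 + 2*|4|^2 + 3*|-1|^2 + 3*|1|^2]
  = (1/12)[(49) + (1) + (32) + (32) + (3) + (3)] = 120/12 = 10.
A character is irreducible iff <chi, chi> = 1, so this representation is reducible.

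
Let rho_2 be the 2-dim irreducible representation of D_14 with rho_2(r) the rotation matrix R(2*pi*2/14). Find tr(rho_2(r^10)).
chi_{rho_2}(r^10) = 2*cos(2*pi*2*10/14) = -2*cos(pi/7)

Proof sketch: rho_2(r^10) is rotation by angle 2*pi*2*10/14, whose trace is 2*cos(2*pi*2*10/14) = -2*cos(pi/7).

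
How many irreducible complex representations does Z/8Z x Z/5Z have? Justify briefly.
40

The number of irreducible complex representations of a finite group equals its number of conjugacy classes. Z/8Z x Z/5Z is abelian of order 40, so every element is its own conjugacy class: 40 classes, so Z/8Z x Z/5Z (order 40) has exactly 40 irreducible complex representations.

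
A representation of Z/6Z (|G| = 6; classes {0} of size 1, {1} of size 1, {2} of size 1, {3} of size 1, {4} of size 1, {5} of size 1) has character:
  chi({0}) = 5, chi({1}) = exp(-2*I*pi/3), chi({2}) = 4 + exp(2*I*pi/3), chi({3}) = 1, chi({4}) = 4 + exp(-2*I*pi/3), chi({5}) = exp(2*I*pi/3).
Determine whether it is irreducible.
Not irreducible (reducible): <chi, chi> = 9 > 1.

Proof sketch: <chi, chi> = (1/|G|) sum_C |C| * |chi(C)|^2 = (1/6)[1*|5|^2 + 1*|exp(-2*I*pi/3)|^2 + 1*|4 + exp(2*I*pi/3)|^2 + 1*|1|^2 + 1*|4 + exp(-2*I*pi/3)|^2 + 1*|exp(2*I*pi/3)|^2]
  = (1/6)[(25) + (1) + (13) + (1) + (13) + (1)] = 54/6 = 9.
(Exp terms are combined using exp(i*s)*conj(exp(i*t)) = exp(i*(s-t)), and sums of them are collapsed using the identity that for every m > 1 the m distinct m-th roots of unity sum to 0, e.g. 1 + exp(2*I*pi/3) + exp(-2*I*pi/3) = 0.)
A character is irreducible iff <chi, chi> = 1, so this representation is reducible.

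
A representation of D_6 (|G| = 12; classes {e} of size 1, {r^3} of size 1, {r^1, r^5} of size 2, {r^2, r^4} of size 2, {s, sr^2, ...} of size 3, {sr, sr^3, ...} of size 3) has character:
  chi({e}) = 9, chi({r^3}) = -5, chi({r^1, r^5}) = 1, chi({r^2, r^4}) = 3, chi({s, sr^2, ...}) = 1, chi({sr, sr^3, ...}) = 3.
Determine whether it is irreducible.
Not irreducible (reducible): <chi, chi> = 13 > 1.

Justification: <chi, chi> = (1/|G|) sum_C |C| * |chi(C)|^2 = (1/12)[1*|9|^2 + 1*|-5|^2 + 2*|1|^2 + 2*|3|^2 + 3*|1|^2 + 3*|3|^2]
  = (1/12)[(81) + (25) + (2) + (18) + (3) + (27)] = 156/12 = 13.
A character is irreducible iff <chi, chi> = 1, so this representation is reducible.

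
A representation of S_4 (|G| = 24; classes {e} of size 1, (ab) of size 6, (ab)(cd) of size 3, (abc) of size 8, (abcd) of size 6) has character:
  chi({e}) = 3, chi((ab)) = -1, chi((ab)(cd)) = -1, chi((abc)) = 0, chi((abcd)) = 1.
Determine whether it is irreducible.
Irreducible: <chi, chi> = 1.

Why: <chi, chi> = (1/|G|) sum_C |C| * |chi(C)|^2 = (1/24)[1*|3|^2 + 6*|-1|^2 + 3*|-1|^2 + 8*|0|^2 + 6*|1|^2]
  = (1/24)[(9) + (6) + (3) + (0) + (6)] = 24/24 = 1.
A character is irreducible iff <chi, chi> = 1, so this representation is irreducible.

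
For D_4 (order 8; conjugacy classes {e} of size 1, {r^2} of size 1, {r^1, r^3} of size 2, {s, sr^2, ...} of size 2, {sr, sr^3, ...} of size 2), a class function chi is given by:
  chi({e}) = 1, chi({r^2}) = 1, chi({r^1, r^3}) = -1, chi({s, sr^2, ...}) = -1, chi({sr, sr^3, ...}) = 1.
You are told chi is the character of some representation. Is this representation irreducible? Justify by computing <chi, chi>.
Irreducible: <chi, chi> = 1.

Solution. <chi, chi> = (1/|G|) sum_C |C| * |chi(C)|^2 = (1/8)[1*|1|^2 + 1*|1|^2 + 2*|-1|^2 + 2*|-1|^2 + 2*|1|^2]
  = (1/8)[(1) + (1) + (2) + (2) + (2)] = 8/8 = 1.
A character is irreducible iff <chi, chi> = 1, so this representation is irreducible.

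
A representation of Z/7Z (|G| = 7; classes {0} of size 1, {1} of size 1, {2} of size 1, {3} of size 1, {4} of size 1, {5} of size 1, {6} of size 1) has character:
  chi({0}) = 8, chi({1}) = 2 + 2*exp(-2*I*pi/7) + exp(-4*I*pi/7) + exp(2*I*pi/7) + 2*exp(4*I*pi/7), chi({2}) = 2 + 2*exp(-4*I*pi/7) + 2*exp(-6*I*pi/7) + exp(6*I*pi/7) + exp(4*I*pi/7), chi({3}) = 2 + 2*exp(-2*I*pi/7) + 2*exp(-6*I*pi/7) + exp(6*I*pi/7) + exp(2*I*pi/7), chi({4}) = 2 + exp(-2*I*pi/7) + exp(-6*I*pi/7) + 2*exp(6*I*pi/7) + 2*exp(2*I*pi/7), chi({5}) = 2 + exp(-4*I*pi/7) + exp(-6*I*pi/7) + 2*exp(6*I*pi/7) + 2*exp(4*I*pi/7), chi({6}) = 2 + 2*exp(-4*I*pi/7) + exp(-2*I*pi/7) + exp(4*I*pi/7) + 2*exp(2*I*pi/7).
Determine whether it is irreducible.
Not irreducible (reducible): <chi, chi> = 14 > 1.

Solution. <chi, chi> = (1/|G|) sum_C |C| * |chi(C)|^2 = (1/7)[1*|8|^2 + 1*|2 + 2*exp(-2*I*pi/7) + exp(-4*I*pi/7) + exp(2*I*pi/7) + 2*exp(4*I*pi/7)|^2 + 1*|2 + 2*exp(-4*I*pi/7) + 2*exp(-6*I*pi/7) + exp(6*I*pi/7) + exp(4*I*pi/7)|^2 + 1*|2 + 2*exp(-2*I*pi/7) + 2*exp(-6*I*pi/7) + exp(6*I*pi/7) + exp(2*I*pi/7)|^2 + 1*|2 + exp(-2*I*pi/7) + exp(-6*I*pi/7) + 2*exp(6*I*pi/7) + 2*exp(2*I*pi/7)|^2 + 1*|2 + exp(-4*I*pi/7) + exp(-6*I*pi/7) + 2*exp(6*I*pi/7) + 2*exp(4*I*pi/7)|^2 + 1*|2 + 2*exp(-4*I*pi/7) + exp(-2*I*pi/7) + exp(4*I*pi/7) + 2*exp(2*I*pi/7)|^2]
  = (1/7)[(64) + (14 + 10*exp(-2*I*pi/7) + 8*exp(-4*I*pi/7) + 7*exp(-6*I*pi/7) + 7*exp(6*I*pi/7) + 8*exp(4*I*pi/7) + 10*exp(2*I*pi/7)) + (14 + 10*exp(-4*I*pi/7) + 7*exp(-2*I*pi/7) + 8*exp(-6*I*pi/7) + 8*exp(6*I*pi/7) + 7*exp(2*I*pi/7) + 10*exp(4*I*pi/7)) + (14 + 7*exp(-4*I*pi/7) + 8*exp(-2*I*pi/7) + 10*exp(-6*I*pi/7) + 10*exp(6*I*pi/7) + 8*exp(2*I*pi/7) + 7*exp(4*I*pi/7)) + (14 + 7*exp(-4*I*pi/7) + 8*exp(-2*I*pi/7) + 10*exp(-6*I*pi/7) + 10*exp(6*I*pi/7) + 8*exp(2*I*pi/7) + 7*exp(4*I*pi/7)) + (14 + 10*exp(-4*I*pi/7) + 7*exp(-2*I*pi/7) + 8*exp(-6*I*pi/7) + 8*exp(6*I*pi/7) + 7*exp(2*I*pi/7) + 10*exp(4*I*pi/7)) + (14 + 10*exp(-2*I*pi/7) + 8*exp(-4*I*pi/7) + 7*exp(-6*I*pi/7) + 7*exp(6*I*pi/7) + 8*exp(4*I*pi/7) + 10*exp(2*I*pi/7))] = 98/7 = 14.
(Exp terms are combined using exp(i*s)*conj(exp(i*t)) = exp(i*(s-t)), and sums of them are collapsed using the identity that for every m > 1 the m distinct m-th roots of unity sum to 0, e.g. 1 + exp(2*I*pi/3) + exp(-2*I*pi/3) = 0.)
A character is irreducible iff <chi, chi> = 1, so this representation is reducible.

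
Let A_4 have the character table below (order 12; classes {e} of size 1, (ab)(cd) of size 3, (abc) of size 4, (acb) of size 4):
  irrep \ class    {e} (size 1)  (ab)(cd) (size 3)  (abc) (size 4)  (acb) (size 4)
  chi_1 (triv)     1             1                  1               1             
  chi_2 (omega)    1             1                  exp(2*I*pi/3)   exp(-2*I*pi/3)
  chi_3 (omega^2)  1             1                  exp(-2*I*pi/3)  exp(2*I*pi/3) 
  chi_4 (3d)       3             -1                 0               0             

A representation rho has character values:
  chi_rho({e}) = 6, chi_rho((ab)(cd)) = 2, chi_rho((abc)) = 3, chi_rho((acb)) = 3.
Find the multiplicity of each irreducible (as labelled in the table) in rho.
Multiplicities: chi_1: 3, chi_2: 0, chi_3: 0, chi_4: 1.

Justification: Use <chi_rho, chi> = (1/|G|) sum_C |C| * chi_rho(C) * conj(chi(C)) with |G| = 12 for each irreducible chi in the table:
  <chi_rho, chi_1> = (1/12)[1*(6)*conj(1) + 3*(2)*conj(1) + 4*(3)*conj(1) + 4*(3)*conj(1)]
      = (1/12)[(6) + (6) + (12) + (12)] = 36/12 = 3
  <chi_rho, chi_2> = (1/12)[1*(6)*conj(1) + 3*(2)*conj(1) + 4*(3)*conj(exp(2*I*pi/3)) + 4*(3)*conj(exp(-2*I*pi/3))]
      = (1/12)[(6) + (6) + (12*exp(-2*I*pi/3)) + (12*exp(2*I*pi/3))] = 0/12 = 0
  <chi_rho, chi_3> = (1/12)[1*(6)*conj(1) + 3*(2)*conj(1) + 4*(3)*conj(exp(-2*I*pi/3)) + 4*(3)*conj(exp(2*I*pi/3))]
      = (1/12)[(6) + (6) + (12*exp(2*I*pi/3)) + (12*exp(-2*I*pi/3))] = 0/12 = 0
  <chi_rho, chi_4> = (1/12)[1*(6)*conj(3) + 3*(2)*conj(-1) + 4*(3)*conj(0) + 4*(3)*conj(0)]
      = (1/12)[(18) + (-6) + (0) + (0)] = 12/12 = 1
(Exp terms are combined using exp(i*s)*conj(exp(i*t)) = exp(i*(s-t)), and sums of them are collapsed using the identity that for every m > 1 the m distinct m-th roots of unity sum to 0, e.g. 1 + exp(2*I*pi/3) + exp(-2*I*pi/3) = 0.)
Dimension check: dim(rho) = sum (mult * dim) = 3*1 + 0*1 + 0*1 + 1*3 = 6 = chi_rho(e) = 6.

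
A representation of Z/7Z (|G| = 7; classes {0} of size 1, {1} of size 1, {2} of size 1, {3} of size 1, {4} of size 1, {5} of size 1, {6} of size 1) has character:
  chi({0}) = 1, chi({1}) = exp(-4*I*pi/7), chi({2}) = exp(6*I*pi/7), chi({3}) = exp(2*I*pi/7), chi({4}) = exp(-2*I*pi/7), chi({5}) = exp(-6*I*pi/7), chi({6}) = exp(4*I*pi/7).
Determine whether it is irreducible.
Irreducible: <chi, chi> = 1.

<chi, chi> = (1/|G|) sum_C |C| * |chi(C)|^2 = (1/7)[1*|1|^2 + 1*|exp(-4*I*pi/7)|^2 + 1*|exp(6*I*pi/7)|^2 + 1*|exp(2*I*pi/7)|^2 + 1*|exp(-2*I*pi/7)|^2 + 1*|exp(-6*I*pi/7)|^2 + 1*|exp(4*I*pi/7)|^2]
  = (1/7)[(1) + (1) + (1) + (1) + (1) + (1) + (1)] = 7/7 = 1.
(Exp terms are combined using exp(i*s)*conj(exp(i*t)) = exp(i*(s-t)), and sums of them are collapsed using the identity that for every m > 1 the m distinct m-th roots of unity sum to 0, e.g. 1 + exp(2*I*pi/3) + exp(-2*I*pi/3) = 0.)
A character is irreducible iff <chi, chi> = 1, so this representation is irreducible.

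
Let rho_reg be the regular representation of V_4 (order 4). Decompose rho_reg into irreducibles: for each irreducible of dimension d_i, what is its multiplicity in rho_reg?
Each irreducible V_i of dimension d_i appears with multiplicity d_i, i.e. rho_reg = (direct sum over all irreducibles V_i) d_i V_i. The irreducible dimensions for V_4 are 1, 1, 1, 1: 4 irreducibles of dimension 1, each with multiplicity 1. Total dimension 4*1*1 = 4 = |G|.

Argument: General theorem: in the regular representation of a finite group G, each irreducible appears with multiplicity equal to its dimension. Check: dim(rho_reg) = sum d_i^2 = 1 + 1 + 1 + 1 = 4 = |G|.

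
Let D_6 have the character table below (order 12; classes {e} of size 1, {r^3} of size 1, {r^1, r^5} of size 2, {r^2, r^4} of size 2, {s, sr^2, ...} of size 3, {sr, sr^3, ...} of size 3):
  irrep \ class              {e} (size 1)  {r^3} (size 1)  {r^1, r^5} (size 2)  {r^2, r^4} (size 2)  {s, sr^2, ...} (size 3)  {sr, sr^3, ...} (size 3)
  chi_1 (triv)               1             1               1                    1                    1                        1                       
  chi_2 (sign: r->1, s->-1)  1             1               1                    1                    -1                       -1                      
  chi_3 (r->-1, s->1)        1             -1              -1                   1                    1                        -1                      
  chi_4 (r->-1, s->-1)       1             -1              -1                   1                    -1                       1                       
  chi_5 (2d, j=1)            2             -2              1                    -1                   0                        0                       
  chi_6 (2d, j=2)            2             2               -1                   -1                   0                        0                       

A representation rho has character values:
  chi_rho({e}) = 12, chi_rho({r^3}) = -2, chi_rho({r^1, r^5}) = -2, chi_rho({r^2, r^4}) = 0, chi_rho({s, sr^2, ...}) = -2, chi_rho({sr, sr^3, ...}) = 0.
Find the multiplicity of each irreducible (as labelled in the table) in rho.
Multiplicities: chi_1: 0, chi_2: 1, chi_3: 1, chi_4: 2, chi_5: 2, chi_6: 2.

Details: Use <chi_rho, chi> = (1/|G|) sum_C |C| * chi_rho(C) * conj(chi(C)) with |G| = 12 for each irreducible chi in the table:
  <chi_rho, chi_1> = (1/12)[1*(12)*conj(1) + 1*(-2)*conj(1) + 2*(-2)*conj(1) + 2*(0)*conj(1) + 3*(-2)*conj(1) + 3*(0)*conj(1)]
      = (1/12)[(12) + (-2) + (-4) + (0) + (-6) + (0)] = 0/12 = 0
  <chi_rho, chi_2> = (1/12)[1*(12)*conj(1) + 1*(-2)*conj(1) + 2*(-2)*conj(1) + 2*(0)*conj(1) + 3*(-2)*conj(-1) + 3*(0)*conj(-1)]
      = (1/12)[(12) + (-2) + (-4) + (0) + (6) + (0)] = 12/12 = 1
  <chi_rho, chi_3> = (1/12)[1*(12)*conj(1) + 1*(-2)*conj(-1) + 2*(-2)*conj(-1) + 2*(0)*conj(1) + 3*(-2)*conj(1) + 3*(0)*conj(-1)]
      = (1/12)[(12) + (2) + (4) + (0) + (-6) + (0)] = 12/12 = 1
  <chi_rho, chi_4> = (1/12)[1*(12)*conj(1) + 1*(-2)*conj(-1) + 2*(-2)*conj(-1) + 2*(0)*conj(1) + 3*(-2)*conj(-1) + 3*(0)*conj(1)]
      = (1/12)[(12) + (2) + (4) + (0) + (6) + (0)] = 24/12 = 2
  <chi_rho, chi_5> = (1/12)[1*(12)*conj(2) + 1*(-2)*conj(-2) + 2*(-2)*conj(1) + 2*(0)*conj(-1) + 3*(-2)*conj(0) + 3*(0)*conj(0)]
      = (1/12)[(24) + (4) + (-4) + (0) + (0) + (0)] = 24/12 = 2
  <chi_rho, chi_6> = (1/12)[1*(12)*conj(2) + 1*(-2)*conj(2) + 2*(-2)*conj(-1) + 2*(0)*conj(-1) + 3*(-2)*conj(0) + 3*(0)*conj(0)]
      = (1/12)[(24) + (-4) + (4) + (0) + (0) + (0)] = 24/12 = 2
Dimension check: dim(rho) = sum (mult * dim) = 0*1 + 1*1 + 1*1 + 2*1 + 2*2 + 2*2 = 12 = chi_rho(e) = 12.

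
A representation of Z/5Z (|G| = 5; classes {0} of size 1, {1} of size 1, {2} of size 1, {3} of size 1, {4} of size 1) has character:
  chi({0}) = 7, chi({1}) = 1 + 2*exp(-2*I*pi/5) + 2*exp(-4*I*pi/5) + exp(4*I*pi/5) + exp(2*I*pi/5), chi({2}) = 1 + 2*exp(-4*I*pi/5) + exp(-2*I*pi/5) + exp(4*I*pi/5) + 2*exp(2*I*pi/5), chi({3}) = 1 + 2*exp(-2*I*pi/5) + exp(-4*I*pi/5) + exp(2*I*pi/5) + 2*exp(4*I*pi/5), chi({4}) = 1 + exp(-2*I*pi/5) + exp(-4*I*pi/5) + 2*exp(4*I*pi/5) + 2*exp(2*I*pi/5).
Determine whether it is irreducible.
Not irreducible (reducible): <chi, chi> = 11 > 1.

Why: <chi, chi> = (1/|G|) sum_C |C| * |chi(C)|^2 = (1/5)[1*|7|^2 + 1*|1 + 2*exp(-2*I*pi/5) + 2*exp(-4*I*pi/5) + exp(4*I*pi/5) + exp(2*I*pi/5)|^2 + 1*|1 + 2*exp(-4*I*pi/5) + exp(-2*I*pi/5) + exp(4*I*pi/5) + 2*exp(2*I*pi/5)|^2 + 1*|1 + 2*exp(-2*I*pi/5) + exp(-4*I*pi/5) + exp(2*I*pi/5) + 2*exp(4*I*pi/5)|^2 + 1*|1 + exp(-2*I*pi/5) + exp(-4*I*pi/5) + 2*exp(4*I*pi/5) + 2*exp(2*I*pi/5)|^2]
  = (1/5)[(49) + (11 + 10*exp(-2*I*pi/5) + 9*exp(-4*I*pi/5) + 9*exp(4*I*pi/5) + 10*exp(2*I*pi/5)) + (11 + 9*exp(-2*I*pi/5) + 10*exp(-4*I*pi/5) + 10*exp(4*I*pi/5) + 9*exp(2*I*pi/5)) + (11 + 9*exp(-2*I*pi/5) + 10*exp(-4*I*pi/5) + 10*exp(4*I*pi/5) + 9*exp(2*I*pi/5)) + (11 + 10*exp(-2*I*pi/5) + 9*exp(-4*I*pi/5) + 9*exp(4*I*pi/5) + 10*exp(2*I*pi/5))] = 55/5 = 11.
(Exp terms are combined using exp(i*s)*conj(exp(i*t)) = exp(i*(s-t)), and sums of them are collapsed using the identity that for every m > 1 the m distinct m-th roots of unity sum to 0, e.g. 1 + exp(2*I*pi/3) + exp(-2*I*pi/3) = 0.)
A character is irreducible iff <chi, chi> = 1, so this representation is reducible.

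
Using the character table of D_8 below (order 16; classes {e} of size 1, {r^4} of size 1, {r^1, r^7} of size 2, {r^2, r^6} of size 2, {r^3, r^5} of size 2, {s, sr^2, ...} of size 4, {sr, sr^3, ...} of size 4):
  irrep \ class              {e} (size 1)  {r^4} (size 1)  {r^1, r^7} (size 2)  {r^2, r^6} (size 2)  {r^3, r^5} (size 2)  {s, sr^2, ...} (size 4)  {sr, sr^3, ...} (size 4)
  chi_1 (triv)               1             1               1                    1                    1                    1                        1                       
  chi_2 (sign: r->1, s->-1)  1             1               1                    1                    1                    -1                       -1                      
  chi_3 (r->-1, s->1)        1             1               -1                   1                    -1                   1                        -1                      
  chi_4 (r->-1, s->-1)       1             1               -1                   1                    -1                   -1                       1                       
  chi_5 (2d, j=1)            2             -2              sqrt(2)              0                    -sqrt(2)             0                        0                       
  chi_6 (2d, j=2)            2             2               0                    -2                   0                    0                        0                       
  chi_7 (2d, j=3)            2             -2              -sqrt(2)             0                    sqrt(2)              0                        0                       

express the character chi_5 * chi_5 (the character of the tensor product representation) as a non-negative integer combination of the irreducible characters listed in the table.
chi_5 tensor chi_5 = chi_1 + chi_2 + chi_6 (all other irreducibles have multiplicity 0).

Explanation: The character of a tensor product is the pointwise product (chi_5 * chi_5)(C) = chi_5(C) * chi_5(C):
  {e}: (2)*(2), {r^4}: (-2)*(-2), {r^1, r^7}: (sqrt(2))*(sqrt(2)), {r^2, r^6}: (0)*(0), {r^3, r^5}: (-sqrt(2))*(-sqrt(2)), {s, sr^2, ...}: (0)*(0), {sr, sr^3, ...}: (0)*(0)
so (chi_5 * chi_5) takes values
  {e} -> 4, {r^4} -> 4, {r^1, r^7} -> 2, {r^2, r^6} -> 0, {r^3, r^5} -> 2, {s, sr^2, ...} -> 0, {sr, sr^3, ...} -> 0.
Now take the inner product of this character with each irreducible chi from the table, <chi_5*chi_5, chi> = (1/16) sum_C |C| (chi_5*chi_5)(C) conj(chi(C)):
  <chi_5*chi_5, chi_1> = (1/16)[1*(4)*conj(1) + 1*(4)*conj(1) + 2*(2)*conj(1) + 2*(0)*conj(1) + 2*(2)*conj(1) + 4*(0)*conj(1) + 4*(0)*conj(1)]
      = (1/16)[(4) + (4) + (4) + (0) + (4) + (0) + (0)] = 16/16 = 1
  <chi_5*chi_5, chi_2> = (1/16)[1*(4)*conj(1) + 1*(4)*conj(1) + 2*(2)*conj(1) + 2*(0)*conj(1) + 2*(2)*conj(1) + 4*(0)*conj(-1) + 4*(0)*conj(-1)]
      = (1/16)[(4) + (4) + (4) + (0) + (4) + (0) + (0)] = 16/16 = 1
  <chi_5*chi_5, chi_3> = (1/16)[1*(4)*conj(1) + 1*(4)*conj(1) + 2*(2)*conj(-1) + 2*(0)*conj(1) + 2*(2)*conj(-1) + 4*(0)*conj(1) + 4*(0)*conj(-1)]
      = (1/16)[(4) + (4) + (-4) + (0) + (-4) + (0) + (0)] = 0/16 = 0
  <chi_5*chi_5, chi_4> = (1/16)[1*(4)*conj(1) + 1*(4)*conj(1) + 2*(2)*conj(-1) + 2*(0)*conj(1) + 2*(2)*conj(-1) + 4*(0)*conj(-1) + 4*(0)*conj(1)]
      = (1/16)[(4) + (4) + (-4) + (0) + (-4) + (0) + (0)] = 0/16 = 0
  <chi_5*chi_5, chi_5> = (1/16)[1*(4)*conj(2) + 1*(4)*conj(-2) + 2*(2)*conj(sqrt(2)) + 2*(0)*conj(0) + 2*(2)*conj(-sqrt(2)) + 4*(0)*conj(0) + 4*(0)*conj(0)]
      = (1/16)[(8) + (-8) + (4*sqrt(2)) + (0) + (-4*sqrt(2)) + (0) + (0)] = 0/16 = 0
  <chi_5*chi_5, chi_6> = (1/16)[1*(4)*conj(2) + 1*(4)*conj(2) + 2*(2)*conj(0) + 2*(0)*conj(-2) + 2*(2)*conj(0) + 4*(0)*conj(0) + 4*(0)*conj(0)]
      = (1/16)[(8) + (8) + (0) + (0) + (0) + (0) + (0)] = 16/16 = 1
  <chi_5*chi_5, chi_7> = (1/16)[1*(4)*conj(2) + 1*(4)*conj(-2) + 2*(2)*conj(-sqrt(2)) + 2*(0)*conj(0) + 2*(2)*conj(sqrt(2)) + 4*(0)*conj(0) + 4*(0)*conj(0)]
      = (1/16)[(8) + (-8) + (-4*sqrt(2)) + (0) + (4*sqrt(2)) + (0) + (0)] = 0/16 = 0
Hence the multiplicities are chi_1: 1, chi_2: 1, chi_6: 1. Dimension check: dim(chi_5)*dim(chi_5) = 2*2 = 4 and sum (mult * dim) = 1*1 + 1*1 + 1*2 = 4.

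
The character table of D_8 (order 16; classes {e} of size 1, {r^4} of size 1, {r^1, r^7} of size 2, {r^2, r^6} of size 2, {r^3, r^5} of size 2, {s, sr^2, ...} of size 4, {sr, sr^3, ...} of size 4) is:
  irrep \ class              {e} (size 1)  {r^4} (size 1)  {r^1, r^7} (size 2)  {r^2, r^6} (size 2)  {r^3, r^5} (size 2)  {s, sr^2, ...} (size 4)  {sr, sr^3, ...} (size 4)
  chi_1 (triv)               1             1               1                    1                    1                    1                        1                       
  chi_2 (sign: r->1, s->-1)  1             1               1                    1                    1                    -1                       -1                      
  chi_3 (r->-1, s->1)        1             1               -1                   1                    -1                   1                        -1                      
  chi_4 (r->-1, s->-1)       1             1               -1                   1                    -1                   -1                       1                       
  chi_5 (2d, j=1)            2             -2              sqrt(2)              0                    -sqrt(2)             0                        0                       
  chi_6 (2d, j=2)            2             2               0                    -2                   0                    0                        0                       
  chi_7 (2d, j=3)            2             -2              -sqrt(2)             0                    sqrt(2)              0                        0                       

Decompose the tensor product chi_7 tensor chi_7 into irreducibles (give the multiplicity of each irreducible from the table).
chi_7 tensor chi_7 = chi_1 + chi_2 + chi_6 (all other irreducibles have multiplicity 0).

Proof sketch: The character of a tensor product is the pointwise product (chi_7 * chi_7)(C) = chi_7(C) * chi_7(C):
  {e}: (2)*(2), {r^4}: (-2)*(-2), {r^1, r^7}: (-sqrt(2))*(-sqrt(2)), {r^2, r^6}: (0)*(0), {r^3, r^5}: (sqrt(2))*(sqrt(2)), {s, sr^2, ...}: (0)*(0), {sr, sr^3, ...}: (0)*(0)
so (chi_7 * chi_7) takes values
  {e} -> 4, {r^4} -> 4, {r^1, r^7} -> 2, {r^2, r^6} -> 0, {r^3, r^5} -> 2, {s, sr^2, ...} -> 0, {sr, sr^3, ...} -> 0.
Now take the inner product of this character with each irreducible chi from the table, <chi_7*chi_7, chi> = (1/16) sum_C |C| (chi_7*chi_7)(C) conj(chi(C)):
  <chi_7*chi_7, chi_1> = (1/16)[1*(4)*conj(1) + 1*(4)*conj(1) + 2*(2)*conj(1) + 2*(0)*conj(1) + 2*(2)*conj(1) + 4*(0)*conj(1) + 4*(0)*conj(1)]
      = (1/16)[(4) + (4) + (4) + (0) + (4) + (0) + (0)] = 16/16 = 1
  <chi_7*chi_7, chi_2> = (1/16)[1*(4)*conj(1) + 1*(4)*conj(1) + 2*(2)*conj(1) + 2*(0)*conj(1) + 2*(2)*conj(1) + 4*(0)*conj(-1) + 4*(0)*conj(-1)]
      = (1/16)[(4) + (4) + (4) + (0) + (4) + (0) + (0)] = 16/16 = 1
  <chi_7*chi_7, chi_3> = (1/16)[1*(4)*conj(1) + 1*(4)*conj(1) + 2*(2)*conj(-1) + 2*(0)*conj(1) + 2*(2)*conj(-1) + 4*(0)*conj(1) + 4*(0)*conj(-1)]
      = (1/16)[(4) + (4) + (-4) + (0) + (-4) + (0) + (0)] = 0/16 = 0
  <chi_7*chi_7, chi_4> = (1/16)[1*(4)*conj(1) + 1*(4)*conj(1) + 2*(2)*conj(-1) + 2*(0)*conj(1) + 2*(2)*conj(-1) + 4*(0)*conj(-1) + 4*(0)*conj(1)]
      = (1/16)[(4) + (4) + (-4) + (0) + (-4) + (0) + (0)] = 0/16 = 0
  <chi_7*chi_7, chi_5> = (1/16)[1*(4)*conj(2) + 1*(4)*conj(-2) + 2*(2)*conj(sqrt(2)) + 2*(0)*conj(0) + 2*(2)*conj(-sqrt(2)) + 4*(0)*conj(0) + 4*(0)*conj(0)]
      = (1/16)[(8) + (-8) + (4*sqrt(2)) + (0) + (-4*sqrt(2)) + (0) + (0)] = 0/16 = 0
  <chi_7*chi_7, chi_6> = (1/16)[1*(4)*conj(2) + 1*(4)*conj(2) + 2*(2)*conj(0) + 2*(0)*conj(-2) + 2*(2)*conj(0) + 4*(0)*conj(0) + 4*(0)*conj(0)]
      = (1/16)[(8) + (8) + (0) + (0) + (0) + (0) + (0)] = 16/16 = 1
  <chi_7*chi_7, chi_7> = (1/16)[1*(4)*conj(2) + 1*(4)*conj(-2) + 2*(2)*conj(-sqrt(2)) + 2*(0)*conj(0) + 2*(2)*conj(sqrt(2)) + 4*(0)*conj(0) + 4*(0)*conj(0)]
      = (1/16)[(8) + (-8) + (-4*sqrt(2)) + (0) + (4*sqrt(2)) + (0) + (0)] = 0/16 = 0
Hence the multiplicities are chi_1: 1, chi_2: 1, chi_6: 1. Dimension check: dim(chi_7)*dim(chi_7) = 2*2 = 4 and sum (mult * dim) = 1*1 + 1*1 + 1*2 = 4.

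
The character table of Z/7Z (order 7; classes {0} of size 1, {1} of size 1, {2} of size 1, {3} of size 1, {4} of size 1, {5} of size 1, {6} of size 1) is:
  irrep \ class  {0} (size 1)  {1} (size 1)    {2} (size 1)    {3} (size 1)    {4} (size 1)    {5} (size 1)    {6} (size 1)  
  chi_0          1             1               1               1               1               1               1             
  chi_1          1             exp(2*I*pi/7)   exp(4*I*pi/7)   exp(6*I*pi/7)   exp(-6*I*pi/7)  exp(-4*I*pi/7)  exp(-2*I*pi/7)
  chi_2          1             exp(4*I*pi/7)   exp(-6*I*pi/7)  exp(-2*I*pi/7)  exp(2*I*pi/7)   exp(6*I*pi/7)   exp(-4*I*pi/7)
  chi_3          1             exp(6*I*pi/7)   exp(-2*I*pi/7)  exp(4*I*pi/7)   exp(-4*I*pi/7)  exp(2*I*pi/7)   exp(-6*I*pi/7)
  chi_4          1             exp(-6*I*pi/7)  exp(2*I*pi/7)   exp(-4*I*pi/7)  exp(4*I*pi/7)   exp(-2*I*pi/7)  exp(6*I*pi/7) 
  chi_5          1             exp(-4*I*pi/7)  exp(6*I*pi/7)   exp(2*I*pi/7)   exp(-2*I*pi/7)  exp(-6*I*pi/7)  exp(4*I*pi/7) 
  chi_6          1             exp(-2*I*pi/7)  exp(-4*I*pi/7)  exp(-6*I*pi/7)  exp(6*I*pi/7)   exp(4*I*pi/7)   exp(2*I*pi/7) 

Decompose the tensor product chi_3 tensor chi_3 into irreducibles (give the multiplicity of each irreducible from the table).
chi_3 tensor chi_3 = chi_6 (all other irreducibles have multiplicity 0).

Justification: The character of a tensor product is the pointwise product (chi_3 * chi_3)(C) = chi_3(C) * chi_3(C):
  {0}: (1)*(1), {1}: (exp(6*I*pi/7))*(exp(6*I*pi/7)), {2}: (exp(-2*I*pi/7))*(exp(-2*I*pi/7)), {3}: (exp(4*I*pi/7))*(exp(4*I*pi/7)), {4}: (exp(-4*I*pi/7))*(exp(-4*I*pi/7)), {5}: (exp(2*I*pi/7))*(exp(2*I*pi/7)), {6}: (exp(-6*I*pi/7))*(exp(-6*I*pi/7))
so (chi_3 * chi_3) takes values
  {0} -> 1, {1} -> exp(-2*I*pi/7), {2} -> exp(-4*I*pi/7), {3} -> exp(-6*I*pi/7), {4} -> exp(6*I*pi/7), {5} -> exp(4*I*pi/7), {6} -> exp(2*I*pi/7).
Now take the inner product of this character with each irreducible chi from the table, <chi_3*chi_3, chi> = (1/7) sum_C |C| (chi_3*chi_3)(C) conj(chi(C)):
  <chi_3*chi_3, chi_0> = (1/7)[1*(1)*conj(1) + 1*(exp(-2*I*pi/7))*conj(1) + 1*(exp(-4*I*pi/7))*conj(1) + 1*(exp(-6*I*pi/7))*conj(1) + 1*(exp(6*I*pi/7))*conj(1) + 1*(exp(4*I*pi/7))*conj(1) + 1*(exp(2*I*pi/7))*conj(1)]
      = (1/7)[(1) + (exp(-2*I*pi/7)) + (exp(-4*I*pi/7)) + (exp(-6*I*pi/7)) + (exp(6*I*pi/7)) + (exp(4*I*pi/7)) + (exp(2*I*pi/7))] = 0/7 = 0
  <chi_3*chi_3, chi_1> = (1/7)[1*(1)*conj(1) + 1*(exp(-2*I*pi/7))*conj(exp(2*I*pi/7)) + 1*(exp(-4*I*pi/7))*conj(exp(4*I*pi/7)) + 1*(exp(-6*I*pi/7))*conj(exp(6*I*pi/7)) + 1*(exp(6*I*pi/7))*conj(exp(-6*I*pi/7)) + 1*(exp(4*I*pi/7))*conj(exp(-4*I*pi/7)) + 1*(exp(2*I*pi/7))*conj(exp(-2*I*pi/7))]
      = (1/7)[(1) + (exp(-4*I*pi/7)) + (exp(6*I*pi/7)) + (exp(2*I*pi/7)) + (exp(-2*I*pi/7)) + (exp(-6*I*pi/7)) + (exp(4*I*pi/7))] = 0/7 = 0
  <chi_3*chi_3, chi_2> = (1/7)[1*(1)*conj(1) + 1*(exp(-2*I*pi/7))*conj(exp(4*I*pi/7)) + 1*(exp(-4*I*pi/7))*conj(exp(-6*I*pi/7)) + 1*(exp(-6*I*pi/7))*conj(exp(-2*I*pi/7)) + 1*(exp(6*I*pi/7))*conj(exp(2*I*pi/7)) + 1*(exp(4*I*pi/7))*conj(exp(6*I*pi/7)) + 1*(exp(2*I*pi/7))*conj(exp(-4*I*pi/7))]
      = (1/7)[(1) + (exp(-6*I*pi/7)) + (exp(2*I*pi/7)) + (exp(-4*I*pi/7)) + (exp(4*I*pi/7)) + (exp(-2*I*pi/7)) + (exp(6*I*pi/7))] = 0/7 = 0
  <chi_3*chi_3, chi_3> = (1/7)[1*(1)*conj(1) + 1*(exp(-2*I*pi/7))*conj(exp(6*I*pi/7)) + 1*(exp(-4*I*pi/7))*conj(exp(-2*I*pi/7)) + 1*(exp(-6*I*pi/7))*conj(exp(4*I*pi/7)) + 1*(exp(6*I*pi/7))*conj(exp(-4*I*pi/7)) + 1*(exp(4*I*pi/7))*conj(exp(2*I*pi/7)) + 1*(exp(2*I*pi/7))*conj(exp(-6*I*pi/7))]
      = (1/7)[(1) + (exp(6*I*pi/7)) + (exp(-2*I*pi/7)) + (exp(4*I*pi/7)) + (exp(-4*I*pi/7)) + (exp(2*I*pi/7)) + (exp(-6*I*pi/7))] = 0/7 = 0
  <chi_3*chi_3, chi_4> = (1/7)[1*(1)*conj(1) + 1*(exp(-2*I*pi/7))*conj(exp(-6*I*pi/7)) + 1*(exp(-4*I*pi/7))*conj(exp(2*I*pi/7)) + 1*(exp(-6*I*pi/7))*conj(exp(-4*I*pi/7)) + 1*(exp(6*I*pi/7))*conj(exp(4*I*pi/7)) + 1*(exp(4*I*pi/7))*conj(exp(-2*I*pi/7)) + 1*(exp(2*I*pi/7))*conj(exp(6*I*pi/7))]
      = (1/7)[(1) + (exp(4*I*pi/7)) + (exp(-6*I*pi/7)) + (exp(-2*I*pi/7)) + (exp(2*I*pi/7)) + (exp(6*I*pi/7)) + (exp(-4*I*pi/7))] = 0/7 = 0
  <chi_3*chi_3, chi_5> = (1/7)[1*(1)*conj(1) + 1*(exp(-2*I*pi/7))*conj(exp(-4*I*pi/7)) + 1*(exp(-4*I*pi/7))*conj(exp(6*I*pi/7)) + 1*(exp(-6*I*pi/7))*conj(exp(2*I*pi/7)) + 1*(exp(6*I*pi/7))*conj(exp(-2*I*pi/7)) + 1*(exp(4*I*pi/7))*conj(exp(-6*I*pi/7)) + 1*(exp(2*I*pi/7))*conj(exp(4*I*pi/7))]
      = (1/7)[(1) + (exp(2*I*pi/7)) + (exp(4*I*pi/7)) + (exp(6*I*pi/7)) + (exp(-6*I*pi/7)) + (exp(-4*I*pi/7)) + (exp(-2*I*pi/7))] = 0/7 = 0
  <chi_3*chi_3, chi_6> = (1/7)[1*(1)*conj(1) + 1*(exp(-2*I*pi/7))*conj(exp(-2*I*pi/7)) + 1*(exp(-4*I*pi/7))*conj(exp(-4*I*pi/7)) + 1*(exp(-6*I*pi/7))*conj(exp(-6*I*pi/7)) + 1*(exp(6*I*pi/7))*conj(exp(6*I*pi/7)) + 1*(exp(4*I*pi/7))*conj(exp(4*I*pi/7)) + 1*(exp(2*I*pi/7))*conj(exp(2*I*pi/7))]
      = (1/7)[(1) + (1) + (1) + (1) + (1) + (1) + (1)] = 7/7 = 1
(Exp terms are combined using exp(i*s)*conj(exp(i*t)) = exp(i*(s-t)), and sums of them are collapsed using the identity that for every m > 1 the m distinct m-th roots of unity sum to 0, e.g. 1 + exp(2*I*pi/3) + exp(-2*I*pi/3) = 0.)
Hence the multiplicities are chi_6: 1. Dimension check: dim(chi_3)*dim(chi_3) = 1*1 = 1 and sum (mult * dim) = 1*1 = 1.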